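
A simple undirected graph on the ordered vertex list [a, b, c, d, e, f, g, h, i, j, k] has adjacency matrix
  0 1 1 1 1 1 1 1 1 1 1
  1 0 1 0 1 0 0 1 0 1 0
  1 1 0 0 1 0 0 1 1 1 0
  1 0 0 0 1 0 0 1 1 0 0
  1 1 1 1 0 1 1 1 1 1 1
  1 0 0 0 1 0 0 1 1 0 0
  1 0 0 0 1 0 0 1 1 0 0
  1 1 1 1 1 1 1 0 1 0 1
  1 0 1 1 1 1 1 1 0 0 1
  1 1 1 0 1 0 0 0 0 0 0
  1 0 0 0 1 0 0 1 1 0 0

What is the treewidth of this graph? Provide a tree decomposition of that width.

The largest bag has 5 vertices, giving width 4; this decomposition certifies tw(G) ≤ 4. Conversely, {a, b, c, e, j} is a clique of size 5, and the vertices of any clique must share a bag in every tree decomposition; so some bag has ≥ 5 vertices and tw(G) ≥ 4. The upper and lower bounds meet at 4, so that is the treewidth.

Treewidth 4.
One such decomposition:
Bags: B1 = {a, c, e, h, i}  B2 = {a, e, f, h, i}  B3 = {a, e, g, h, i}  B4 = {a, e, h, i, k}  B5 = {a, d, e, h, i}  B6 = {a, b, c, e, h}  B7 = {a, b, c, e, j}
Tree: B1–B2, B2–B3, B3–B4, B2–B5, B1–B6, B6–B7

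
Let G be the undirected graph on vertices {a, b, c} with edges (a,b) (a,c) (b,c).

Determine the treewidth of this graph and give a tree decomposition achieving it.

A single bag containing all 3 vertices is trivially a valid decomposition of width 2. For the lower bound, the 3 vertices {a, b, c} are pairwise adjacent, and any tree decomposition puts a clique entirely inside one bag — forcing width ≥ 2. The upper and lower bounds meet at 2, so that is the treewidth.

Treewidth 2.
Bags: B1 = {a, b, c}
Tree: (single bag)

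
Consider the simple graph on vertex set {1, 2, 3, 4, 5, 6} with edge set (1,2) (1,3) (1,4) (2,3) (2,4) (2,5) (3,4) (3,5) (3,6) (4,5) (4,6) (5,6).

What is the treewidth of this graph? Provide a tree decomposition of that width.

Treewidth 3.
One such decomposition:
Bags: B1 = {2, 3, 4, 5}  B2 = {1, 2, 3, 4}  B3 = {3, 4, 5, 6}
Tree: B1–B2, B1–B3

Each bag holds 4 vertices, so the decomposition has width 3, which upper-bounds the treewidth. On the other hand G contains the 4-clique {1, 2, 3, 4}. A clique must lie in a single bag of any decomposition, so no decomposition can have width below 3. Therefore the treewidth is 3.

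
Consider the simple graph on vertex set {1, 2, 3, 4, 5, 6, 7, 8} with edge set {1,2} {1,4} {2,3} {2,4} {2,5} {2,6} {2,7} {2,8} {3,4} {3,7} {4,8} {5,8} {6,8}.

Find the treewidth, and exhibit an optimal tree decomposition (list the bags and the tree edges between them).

The largest bag has 3 vertices, giving width 2; this decomposition certifies tw(G) ≤ 2. On the other hand G contains the 3-clique {2, 4, 8}. A clique must lie in a single bag of any decomposition, so no decomposition can have width below 2. Hence tw(G) = 2 exactly.

Treewidth 2.
Bags: B1 = {2, 6, 8}  B2 = {2, 4, 8}  B3 = {1, 2, 4}  B4 = {2, 3, 4}  B5 = {2, 5, 8}  B6 = {2, 3, 7}
Tree: B1–B2, B2–B3, B3–B4, B1–B5, B4–B6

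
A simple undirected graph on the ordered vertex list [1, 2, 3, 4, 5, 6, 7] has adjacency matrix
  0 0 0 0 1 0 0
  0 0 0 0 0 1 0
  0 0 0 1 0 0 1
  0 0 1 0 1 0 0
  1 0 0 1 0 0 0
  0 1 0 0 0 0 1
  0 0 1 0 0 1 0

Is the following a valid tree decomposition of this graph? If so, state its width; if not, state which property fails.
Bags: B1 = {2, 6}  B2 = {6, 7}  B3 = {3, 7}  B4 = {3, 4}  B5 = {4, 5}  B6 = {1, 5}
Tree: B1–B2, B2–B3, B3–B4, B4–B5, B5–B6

Yes; width 1.

Checking the three conditions: (i) the bags cover all of {1, 2, 3, 4, 5, 6, 7}; (ii) for each edge, some bag contains both endpoints; (iii) the bags containing any fixed vertex form a subtree. All hold, so the decomposition is valid with width 2 − 1 = 1.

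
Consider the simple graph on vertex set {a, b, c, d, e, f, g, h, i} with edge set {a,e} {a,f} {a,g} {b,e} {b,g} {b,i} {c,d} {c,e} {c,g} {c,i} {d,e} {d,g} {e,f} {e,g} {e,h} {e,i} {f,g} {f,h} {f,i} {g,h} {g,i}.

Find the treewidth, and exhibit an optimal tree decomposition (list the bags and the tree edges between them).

Treewidth 3.
Bags: B1 = {c, e, g, i}  B2 = {b, e, g, i}  B3 = {c, d, e, g}  B4 = {e, f, g, i}  B5 = {a, e, f, g}  B6 = {e, f, g, h}
Tree: B1–B2, B1–B3, B2–B4, B4–B5, B5–B6

The largest bag has 4 vertices, giving width 3; this decomposition certifies tw(G) ≤ 3. On the other hand G contains the 4-clique {c, d, e, g}. A clique must lie in a single bag of any decomposition, so no decomposition can have width below 3. Hence tw(G) = 3 exactly.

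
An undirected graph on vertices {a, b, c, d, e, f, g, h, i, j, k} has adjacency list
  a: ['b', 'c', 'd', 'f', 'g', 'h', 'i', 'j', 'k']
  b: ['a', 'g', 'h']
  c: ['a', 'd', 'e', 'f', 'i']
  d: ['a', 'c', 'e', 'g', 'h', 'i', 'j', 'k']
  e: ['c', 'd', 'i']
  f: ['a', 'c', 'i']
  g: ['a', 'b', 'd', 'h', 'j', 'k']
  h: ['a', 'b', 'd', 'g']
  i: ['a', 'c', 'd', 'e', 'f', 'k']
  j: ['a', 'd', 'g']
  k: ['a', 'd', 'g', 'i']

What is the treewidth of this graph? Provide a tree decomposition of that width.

Every bag has size at most 4, so the width is 4 − 1 = 3 and tw(G) ≤ 3. On the other hand G contains the 4-clique {c, d, e, i}. A clique must lie in a single bag of any decomposition, so no decomposition can have width below 3. The upper and lower bounds meet at 3, so that is the treewidth.

Treewidth 3.
One optimal decomposition is:
Bags: B1 = {a, d, g, j}  B2 = {a, d, g, k}  B3 = {a, d, g, h}  B4 = {a, d, i, k}  B5 = {a, c, d, i}  B6 = {a, c, f, i}  B7 = {a, b, g, h}  B8 = {c, d, e, i}
Tree: B1–B2, B1–B3, B2–B4, B4–B5, B5–B6, B3–B7, B5–B8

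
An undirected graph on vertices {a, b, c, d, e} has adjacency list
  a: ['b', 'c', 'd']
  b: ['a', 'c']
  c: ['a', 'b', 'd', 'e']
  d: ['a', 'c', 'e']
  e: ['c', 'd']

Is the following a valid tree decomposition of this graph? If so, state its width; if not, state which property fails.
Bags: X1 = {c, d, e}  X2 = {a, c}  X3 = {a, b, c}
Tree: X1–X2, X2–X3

A tree decomposition must satisfy three properties: every vertex lies in some bag; for every edge, both endpoints lie together in some bag; and for every vertex, the bags containing it form a connected subtree. Here edge (d,a) lies in no bag, so the decomposition is invalid.

No — edge (d,a) lies in no bag.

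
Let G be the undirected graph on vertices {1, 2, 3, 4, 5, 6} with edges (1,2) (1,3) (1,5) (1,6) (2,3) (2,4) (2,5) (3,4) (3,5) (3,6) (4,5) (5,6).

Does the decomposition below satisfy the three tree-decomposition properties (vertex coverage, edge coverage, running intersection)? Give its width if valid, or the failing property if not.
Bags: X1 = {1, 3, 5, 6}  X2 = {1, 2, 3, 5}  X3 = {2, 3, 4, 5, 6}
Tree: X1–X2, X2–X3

A tree decomposition must satisfy three properties: every vertex lies in some bag; for every edge, both endpoints lie together in some bag; and for every vertex, the bags containing it form a connected subtree. Here bags containing vertex 6 are not connected in the tree, so the decomposition is invalid.

No — bags containing vertex 6 are not connected in the tree.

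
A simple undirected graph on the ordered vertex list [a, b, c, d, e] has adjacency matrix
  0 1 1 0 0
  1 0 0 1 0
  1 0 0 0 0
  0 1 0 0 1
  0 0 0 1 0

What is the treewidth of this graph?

A width-1 tree decomposition is:
Bags: B1 = {a, c}  B2 = {a, b}  B3 = {b, d}  B4 = {d, e}
Tree: B1–B2, B2–B3, B3–B4
Every bag has size at most 2, so the width is 2 − 1 = 1 and tw(G) ≤ 1. Since G has at least one edge (e.g. c–a), it is not an edgeless graph, so tw(G) ≥ 1. Hence tw(G) = 1 exactly.

1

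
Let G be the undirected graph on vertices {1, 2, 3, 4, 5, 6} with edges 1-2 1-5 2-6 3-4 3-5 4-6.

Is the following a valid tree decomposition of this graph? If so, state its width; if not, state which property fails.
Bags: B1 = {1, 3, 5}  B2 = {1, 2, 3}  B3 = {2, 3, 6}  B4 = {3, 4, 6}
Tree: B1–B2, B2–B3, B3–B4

Yes; width 2.

Vertex coverage: the bags together contain {1, 2, 3, 4, 5, 6}, the full vertex set. Edge coverage: each edge of G has both endpoints in at least one bag. Running intersection: for every vertex, the bags containing it form a connected subtree. All three properties hold, so this is a valid tree decomposition of width max|bag| − 1 = 2, and hence tw(G) ≤ 2.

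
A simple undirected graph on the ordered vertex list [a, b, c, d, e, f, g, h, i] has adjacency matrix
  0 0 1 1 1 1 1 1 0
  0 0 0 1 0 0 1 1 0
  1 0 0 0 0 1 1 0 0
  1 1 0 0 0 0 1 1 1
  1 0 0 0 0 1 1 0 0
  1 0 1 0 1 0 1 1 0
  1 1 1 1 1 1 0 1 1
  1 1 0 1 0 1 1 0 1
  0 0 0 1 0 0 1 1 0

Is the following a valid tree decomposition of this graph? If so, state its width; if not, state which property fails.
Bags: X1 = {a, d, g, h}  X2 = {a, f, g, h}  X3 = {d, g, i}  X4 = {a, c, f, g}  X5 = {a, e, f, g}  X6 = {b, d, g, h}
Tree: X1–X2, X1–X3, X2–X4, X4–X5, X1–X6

No — edge (h,i) lies in no bag.

A tree decomposition must satisfy three properties: every vertex lies in some bag; for every edge, both endpoints lie together in some bag; and for every vertex, the bags containing it form a connected subtree. Here edge (h,i) lies in no bag, so the decomposition is invalid.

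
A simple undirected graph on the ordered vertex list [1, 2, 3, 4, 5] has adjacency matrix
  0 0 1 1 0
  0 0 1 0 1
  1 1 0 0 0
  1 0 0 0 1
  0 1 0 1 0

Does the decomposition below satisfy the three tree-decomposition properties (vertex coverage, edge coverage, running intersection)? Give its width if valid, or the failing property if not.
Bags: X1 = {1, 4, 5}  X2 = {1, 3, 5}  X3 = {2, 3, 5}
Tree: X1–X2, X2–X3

Yes; width 2.

Vertex coverage: the bags together contain {1, 2, 3, 4, 5}, the full vertex set. Edge coverage: each edge of G has both endpoints in at least one bag. Running intersection: for every vertex, the bags containing it form a connected subtree. All three properties hold, so this is a valid tree decomposition of width max|bag| − 1 = 2, and hence tw(G) ≤ 2.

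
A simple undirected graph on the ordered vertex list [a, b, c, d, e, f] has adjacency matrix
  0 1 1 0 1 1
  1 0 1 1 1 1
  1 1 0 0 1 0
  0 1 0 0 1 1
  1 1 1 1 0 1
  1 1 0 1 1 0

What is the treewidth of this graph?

3

A width-3 tree decomposition is:
Bags: B1 = {b, d, e, f}  B2 = {a, b, e, f}  B3 = {a, b, c, e}
Tree: B1–B2, B2–B3
The largest bag has 4 vertices, giving width 3; this decomposition certifies tw(G) ≤ 3. On the other hand G contains the 4-clique {a, b, c, e}. A clique must lie in a single bag of any decomposition, so no decomposition can have width below 3. Combining the bounds, tw(G) = 3.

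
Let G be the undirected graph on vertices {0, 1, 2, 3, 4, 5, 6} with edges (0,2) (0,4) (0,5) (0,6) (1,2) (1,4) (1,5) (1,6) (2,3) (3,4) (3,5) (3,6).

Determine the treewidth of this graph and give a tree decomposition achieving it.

Treewidth 3.
One such decomposition:
Bags: B1 = {0, 1, 3, 6}  B2 = {0, 1, 2, 3}  B3 = {0, 1, 3, 4}  B4 = {0, 1, 3, 5}
Tree: B1–B2, B2–B3, B3–B4

Every bag has size at most 4, so the width is 4 − 1 = 3 and tw(G) ≤ 3. For the lower bound: the 4 vertex sets {3,6}, {0,2}, {1}, {4} are disjoint, each induces a connected subgraph, and every pair is joined by at least one edge of G. Contracting each set to a single vertex therefore yields K_{4} as a minor, and since treewidth is minor-monotone, tw(G) ≥ tw(K_{4}) = 3. Hence tw(G) = 3 exactly.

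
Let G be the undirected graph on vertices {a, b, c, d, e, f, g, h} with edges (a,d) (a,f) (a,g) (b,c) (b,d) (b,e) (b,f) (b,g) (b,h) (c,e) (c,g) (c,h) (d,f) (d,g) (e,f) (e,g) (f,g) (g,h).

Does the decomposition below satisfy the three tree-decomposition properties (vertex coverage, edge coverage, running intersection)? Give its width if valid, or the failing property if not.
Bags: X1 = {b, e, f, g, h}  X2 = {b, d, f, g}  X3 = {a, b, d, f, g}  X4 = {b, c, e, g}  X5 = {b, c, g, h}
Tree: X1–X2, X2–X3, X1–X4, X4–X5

A tree decomposition must satisfy three properties: every vertex lies in some bag; for every edge, both endpoints lie together in some bag; and for every vertex, the bags containing it form a connected subtree. Here bags containing vertex h are not connected in the tree, so the decomposition is invalid.

No — bags containing vertex h are not connected in the tree.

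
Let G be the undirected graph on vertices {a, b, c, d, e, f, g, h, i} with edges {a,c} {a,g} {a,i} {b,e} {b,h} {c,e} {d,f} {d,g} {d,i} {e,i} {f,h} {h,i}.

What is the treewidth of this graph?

3

A width-3 tree decomposition is:
Bags: B1 = {b, d, f, h}  B2 = {b, d, h, i}  B3 = {b, d, e, i}  B4 = {d, e, g, i}  B5 = {a, e, g, i}  B6 = {a, c, e, g}
Tree: B1–B2, B2–B3, B3–B4, B4–B5, B5–B6
Every bag has size at most 4, so the width is 4 − 1 = 3 and tw(G) ≤ 3. For the lower bound: the 4 vertex sets {b,f,h}, {d}, {i}, {a,c,e,g} are disjoint, each induces a connected subgraph, and every pair is joined by at least one edge of G. Contracting each set to a single vertex therefore yields K_{4} as a minor, and since treewidth is minor-monotone, tw(G) ≥ tw(K_{4}) = 3. Combining the bounds, tw(G) = 3.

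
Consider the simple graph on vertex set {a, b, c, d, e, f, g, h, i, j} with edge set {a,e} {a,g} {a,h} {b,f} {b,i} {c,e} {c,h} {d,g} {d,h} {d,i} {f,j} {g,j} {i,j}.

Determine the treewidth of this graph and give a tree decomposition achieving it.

The largest bag has 3 vertices, giving width 2; this decomposition certifies tw(G) ≤ 2. For the lower bound, G contains the cycle c–e–a–h–c, so G is not a forest; only forests have treewidth ≤ 1, hence tw(G) ≥ 2. Hence tw(G) = 2 exactly.

Treewidth 2.
Bags: B1 = {c, e, h}  B2 = {a, e, h}  B3 = {a, d, h}  B4 = {a, d, g}  B5 = {d, g, i}  B6 = {g, i, j}  B7 = {b, i, j}  B8 = {b, f, j}
Tree: B1–B2, B2–B3, B3–B4, B4–B5, B5–B6, B6–B7, B7–B8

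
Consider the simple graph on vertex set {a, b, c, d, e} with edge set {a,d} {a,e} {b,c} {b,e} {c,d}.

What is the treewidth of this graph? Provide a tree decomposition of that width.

Treewidth 2.
One optimal decomposition is:
Bags: B1 = {a, b, e}  B2 = {a, b, d}  B3 = {b, c, d}
Tree: B1–B2, B2–B3

The largest bag has 3 vertices, giving width 2; this decomposition certifies tw(G) ≤ 2. Since b–e–a–d–c–b is a cycle in G, G is not acyclic. Forests are exactly the graphs of treewidth ≤ 1, so tw(G) ≥ 2. The upper and lower bounds meet at 2, so that is the treewidth.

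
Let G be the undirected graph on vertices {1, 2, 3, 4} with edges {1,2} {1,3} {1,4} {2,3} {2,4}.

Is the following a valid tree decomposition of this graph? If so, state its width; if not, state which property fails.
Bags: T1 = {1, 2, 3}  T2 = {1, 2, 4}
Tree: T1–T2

Every vertex of G appears in some bag (union = {1, 2, 3, 4}); every edge is covered by a bag; and for each vertex v the set of bags containing v is connected in the bag tree. The decomposition is therefore valid. The largest bag has 3 vertices, so the width is 2.

Yes; width 2.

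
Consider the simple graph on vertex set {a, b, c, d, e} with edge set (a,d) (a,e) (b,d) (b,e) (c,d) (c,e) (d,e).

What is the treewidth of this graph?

A width-2 tree decomposition is:
Bags: B1 = {b, d, e}  B2 = {c, d, e}  B3 = {a, d, e}
Tree: B1–B2, B2–B3
Each bag holds 3 vertices, so the decomposition has width 2, which upper-bounds the treewidth. For the lower bound, the 3 vertices {c, d, e} are pairwise adjacent, and any tree decomposition puts a clique entirely inside one bag — forcing width ≥ 2. Hence tw(G) = 2 exactly.

2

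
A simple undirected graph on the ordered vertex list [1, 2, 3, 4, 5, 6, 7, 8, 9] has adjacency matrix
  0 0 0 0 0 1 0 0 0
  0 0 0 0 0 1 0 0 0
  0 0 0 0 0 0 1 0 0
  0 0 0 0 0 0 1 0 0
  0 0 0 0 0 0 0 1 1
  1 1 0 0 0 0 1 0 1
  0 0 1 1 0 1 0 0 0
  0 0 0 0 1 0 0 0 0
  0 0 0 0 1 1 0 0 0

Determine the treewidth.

1

A width-1 tree decomposition is:
Bags: B1 = {2, 6}  B2 = {6, 9}  B3 = {5, 9}  B4 = {6, 7}  B5 = {4, 7}  B6 = {1, 6}  B7 = {5, 8}  B8 = {3, 7}
Tree: B1–B2, B2–B3, B2–B4, B4–B5, B1–B6, B3–B7, B4–B8
Each bag holds 2 vertices, so the decomposition has width 1, which upper-bounds the treewidth. G has an edge, so its treewidth is at least 1. Combining the bounds, tw(G) = 1.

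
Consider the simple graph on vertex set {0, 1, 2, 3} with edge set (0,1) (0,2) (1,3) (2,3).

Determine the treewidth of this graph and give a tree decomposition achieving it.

Each bag holds 3 vertices, so the decomposition has width 2, which upper-bounds the treewidth. For the lower bound, G contains the cycle 2–0–1–3–2, so G is not a forest; only forests have treewidth ≤ 1, hence tw(G) ≥ 2. Hence tw(G) = 2 exactly.

Treewidth 2.
One such decomposition:
Bags: B1 = {0, 1, 2}  B2 = {1, 2, 3}
Tree: B1–B2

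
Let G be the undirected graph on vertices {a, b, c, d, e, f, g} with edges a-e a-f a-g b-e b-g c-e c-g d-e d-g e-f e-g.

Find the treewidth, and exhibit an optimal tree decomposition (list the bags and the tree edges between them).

Each bag holds 3 vertices, so the decomposition has width 2, which upper-bounds the treewidth. On the other hand G contains the 3-clique {d, e, g}. A clique must lie in a single bag of any decomposition, so no decomposition can have width below 2. Therefore the treewidth is 2.

Treewidth 2.
One such decomposition:
Bags: B1 = {c, e, g}  B2 = {a, e, g}  B3 = {b, e, g}  B4 = {a, e, f}  B5 = {d, e, g}
Tree: B1–B2, B1–B3, B2–B4, B2–B5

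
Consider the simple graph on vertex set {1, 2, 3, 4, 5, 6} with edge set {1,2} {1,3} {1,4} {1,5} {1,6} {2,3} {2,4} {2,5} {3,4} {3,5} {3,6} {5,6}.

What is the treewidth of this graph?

A width-3 tree decomposition is:
Bags: B1 = {1, 2, 3, 5}  B2 = {1, 3, 5, 6}  B3 = {1, 2, 3, 4}
Tree: B1–B2, B1–B3
Each bag holds 4 vertices, so the decomposition has width 3, which upper-bounds the treewidth. For the lower bound, the 4 vertices {1, 2, 3, 4} are pairwise adjacent, and any tree decomposition puts a clique entirely inside one bag — forcing width ≥ 3. Combining the bounds, tw(G) = 3.

3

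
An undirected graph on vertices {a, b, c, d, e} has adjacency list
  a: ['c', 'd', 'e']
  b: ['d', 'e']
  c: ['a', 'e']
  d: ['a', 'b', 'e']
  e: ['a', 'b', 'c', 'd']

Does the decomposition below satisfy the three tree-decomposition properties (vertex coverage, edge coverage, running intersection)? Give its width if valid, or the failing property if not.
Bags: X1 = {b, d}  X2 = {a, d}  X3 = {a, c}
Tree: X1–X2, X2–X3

A tree decomposition must satisfy three properties: every vertex lies in some bag; for every edge, both endpoints lie together in some bag; and for every vertex, the bags containing it form a connected subtree. Here vertex e appears in no bag, so the decomposition is invalid.

No — vertex e appears in no bag.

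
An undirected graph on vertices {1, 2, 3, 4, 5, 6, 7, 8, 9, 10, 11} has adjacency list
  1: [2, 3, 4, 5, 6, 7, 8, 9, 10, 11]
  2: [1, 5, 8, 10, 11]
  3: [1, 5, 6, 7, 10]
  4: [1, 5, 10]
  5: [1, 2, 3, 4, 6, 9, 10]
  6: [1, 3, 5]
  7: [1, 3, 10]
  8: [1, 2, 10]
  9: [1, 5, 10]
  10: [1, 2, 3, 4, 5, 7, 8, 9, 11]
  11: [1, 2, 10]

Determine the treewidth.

A width-3 tree decomposition is:
Bags: B1 = {1, 5, 9, 10}  B2 = {1, 3, 5, 10}  B3 = {1, 2, 5, 10}  B4 = {1, 2, 8, 10}  B5 = {1, 3, 7, 10}  B6 = {1, 4, 5, 10}  B7 = {1, 2, 10, 11}  B8 = {1, 3, 5, 6}
Tree: B1–B2, B2–B3, B3–B4, B2–B5, B1–B6, B3–B7, B2–B8
Each bag holds 4 vertices, so the decomposition has width 3, which upper-bounds the treewidth. For the lower bound, the 4 vertices {1, 2, 8, 10} are pairwise adjacent, and any tree decomposition puts a clique entirely inside one bag — forcing width ≥ 3. Hence tw(G) = 3 exactly.

3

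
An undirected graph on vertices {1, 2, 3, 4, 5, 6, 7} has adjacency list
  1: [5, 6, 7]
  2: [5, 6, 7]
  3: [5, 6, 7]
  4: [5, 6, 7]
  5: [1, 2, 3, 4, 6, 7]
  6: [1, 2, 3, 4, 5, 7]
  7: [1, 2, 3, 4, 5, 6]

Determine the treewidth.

A width-3 tree decomposition is:
Bags: B1 = {4, 5, 6, 7}  B2 = {1, 5, 6, 7}  B3 = {3, 5, 6, 7}  B4 = {2, 5, 6, 7}
Tree: B1–B2, B1–B3, B2–B4
Each bag holds 4 vertices, so the decomposition has width 3, which upper-bounds the treewidth. For the lower bound, the 4 vertices {1, 5, 6, 7} are pairwise adjacent, and any tree decomposition puts a clique entirely inside one bag — forcing width ≥ 3. Combining the bounds, tw(G) = 3.

3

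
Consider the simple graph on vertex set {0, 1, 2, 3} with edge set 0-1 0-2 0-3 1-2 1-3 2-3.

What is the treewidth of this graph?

A width-3 tree decomposition is:
Bags: B1 = {0, 1, 2, 3}
Tree: (single bag)
With just one bag of size 4, the width is 4 − 1 = 3, so tw(G) ≤ 3. For the lower bound, the 4 vertices {0, 1, 2, 3} are pairwise adjacent, and any tree decomposition puts a clique entirely inside one bag — forcing width ≥ 3. Therefore the treewidth is 3.

3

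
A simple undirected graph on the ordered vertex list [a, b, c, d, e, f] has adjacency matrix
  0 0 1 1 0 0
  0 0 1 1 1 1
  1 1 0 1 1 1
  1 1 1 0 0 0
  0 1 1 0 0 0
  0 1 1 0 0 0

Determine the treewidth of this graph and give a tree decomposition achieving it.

Treewidth 2.
Bags: B1 = {b, c, e}  B2 = {b, c, f}  B3 = {b, c, d}  B4 = {a, c, d}
Tree: B1–B2, B2–B3, B3–B4

The largest bag has 3 vertices, giving width 2; this decomposition certifies tw(G) ≤ 2. Conversely, {a, c, d} is a clique of size 3, and the vertices of any clique must share a bag in every tree decomposition; so some bag has ≥ 3 vertices and tw(G) ≥ 2. Combining the bounds, tw(G) = 2.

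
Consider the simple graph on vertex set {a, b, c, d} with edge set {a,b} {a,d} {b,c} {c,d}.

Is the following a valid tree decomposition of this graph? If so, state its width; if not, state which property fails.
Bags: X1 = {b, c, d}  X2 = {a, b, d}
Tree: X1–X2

Yes; width 2.

Every vertex of G appears in some bag (union = {a, b, c, d}); every edge is covered by a bag; and for each vertex v the set of bags containing v is connected in the bag tree. The decomposition is therefore valid. The largest bag has 3 vertices, so the width is 2.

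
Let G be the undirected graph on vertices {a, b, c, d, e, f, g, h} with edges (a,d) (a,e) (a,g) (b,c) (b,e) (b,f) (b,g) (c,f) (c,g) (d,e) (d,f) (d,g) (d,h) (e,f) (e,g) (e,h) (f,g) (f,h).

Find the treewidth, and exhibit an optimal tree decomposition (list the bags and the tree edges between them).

Treewidth 3.
One such decomposition:
Bags: B1 = {d, e, f, g}  B2 = {b, e, f, g}  B3 = {a, d, e, g}  B4 = {d, e, f, h}  B5 = {b, c, f, g}
Tree: B1–B2, B1–B3, B1–B4, B2–B5

Every bag has size at most 4, so the width is 4 − 1 = 3 and tw(G) ≤ 3. On the other hand G contains the 4-clique {a, d, e, g}. A clique must lie in a single bag of any decomposition, so no decomposition can have width below 3. Combining the bounds, tw(G) = 3.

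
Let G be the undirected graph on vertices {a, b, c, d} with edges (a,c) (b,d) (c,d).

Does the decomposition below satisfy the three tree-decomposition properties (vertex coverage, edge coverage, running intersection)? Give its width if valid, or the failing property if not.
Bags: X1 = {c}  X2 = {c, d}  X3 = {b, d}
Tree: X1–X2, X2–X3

A tree decomposition must satisfy three properties: every vertex lies in some bag; for every edge, both endpoints lie together in some bag; and for every vertex, the bags containing it form a connected subtree. Here vertex a appears in no bag, so the decomposition is invalid.

No — vertex a appears in no bag.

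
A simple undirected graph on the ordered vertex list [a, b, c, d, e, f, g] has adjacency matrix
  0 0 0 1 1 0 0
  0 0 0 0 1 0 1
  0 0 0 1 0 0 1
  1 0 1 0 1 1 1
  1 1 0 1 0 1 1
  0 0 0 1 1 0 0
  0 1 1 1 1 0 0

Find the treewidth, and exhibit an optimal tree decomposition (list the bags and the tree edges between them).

Every bag has size at most 3, so the width is 3 − 1 = 2 and tw(G) ≤ 2. On the other hand G contains the 3-clique {d, e, g}. A clique must lie in a single bag of any decomposition, so no decomposition can have width below 2. The upper and lower bounds meet at 2, so that is the treewidth.

Treewidth 2.
Bags: B1 = {d, e, g}  B2 = {b, e, g}  B3 = {a, d, e}  B4 = {d, e, f}  B5 = {c, d, g}
Tree: B1–B2, B1–B3, B3–B4, B1–B5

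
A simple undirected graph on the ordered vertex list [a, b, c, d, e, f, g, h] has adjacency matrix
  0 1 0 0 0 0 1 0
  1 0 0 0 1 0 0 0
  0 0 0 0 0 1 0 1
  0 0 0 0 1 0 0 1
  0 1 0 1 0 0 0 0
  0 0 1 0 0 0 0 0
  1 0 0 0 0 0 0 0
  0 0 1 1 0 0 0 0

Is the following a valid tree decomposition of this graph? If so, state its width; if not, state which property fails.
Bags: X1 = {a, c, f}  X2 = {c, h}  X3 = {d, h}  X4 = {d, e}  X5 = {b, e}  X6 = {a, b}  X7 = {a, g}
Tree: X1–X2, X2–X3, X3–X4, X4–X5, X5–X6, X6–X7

A tree decomposition must satisfy three properties: every vertex lies in some bag; for every edge, both endpoints lie together in some bag; and for every vertex, the bags containing it form a connected subtree. Here bags containing vertex a are not connected in the tree, so the decomposition is invalid.

No — bags containing vertex a are not connected in the tree.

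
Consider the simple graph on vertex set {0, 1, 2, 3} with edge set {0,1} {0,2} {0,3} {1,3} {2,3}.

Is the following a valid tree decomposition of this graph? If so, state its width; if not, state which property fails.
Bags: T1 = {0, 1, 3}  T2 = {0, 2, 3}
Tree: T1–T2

Yes; width 2.

Every vertex of G appears in some bag (union = {0, 1, 2, 3}); every edge is covered by a bag; and for each vertex v the set of bags containing v is connected in the bag tree. The decomposition is therefore valid. The largest bag has 3 vertices, so the width is 2.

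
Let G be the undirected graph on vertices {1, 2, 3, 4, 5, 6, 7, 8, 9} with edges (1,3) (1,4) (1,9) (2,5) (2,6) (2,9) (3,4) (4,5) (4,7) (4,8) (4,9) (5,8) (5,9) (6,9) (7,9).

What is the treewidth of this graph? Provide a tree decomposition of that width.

Every bag has size at most 3, so the width is 3 − 1 = 2 and tw(G) ≤ 2. For the lower bound, the 3 vertices {2, 5, 9} are pairwise adjacent, and any tree decomposition puts a clique entirely inside one bag — forcing width ≥ 2. Therefore the treewidth is 2.

Treewidth 2.
One optimal decomposition is:
Bags: B1 = {2, 5, 9}  B2 = {4, 5, 9}  B3 = {2, 6, 9}  B4 = {1, 4, 9}  B5 = {4, 5, 8}  B6 = {1, 3, 4}  B7 = {4, 7, 9}
Tree: B1–B2, B1–B3, B2–B4, B2–B5, B4–B6, B4–B7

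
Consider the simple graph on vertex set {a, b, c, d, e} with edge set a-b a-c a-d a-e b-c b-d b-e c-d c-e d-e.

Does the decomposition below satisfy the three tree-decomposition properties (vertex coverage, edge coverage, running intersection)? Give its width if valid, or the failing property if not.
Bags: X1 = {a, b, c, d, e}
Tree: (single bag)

Yes; width 4.

Vertex coverage: the bags together contain {a, b, c, d, e}, the full vertex set. Edge coverage: each edge of G has both endpoints in at least one bag. Running intersection: for every vertex, the bags containing it form a connected subtree. All three properties hold, so this is a valid tree decomposition of width max|bag| − 1 = 4, and hence tw(G) ≤ 4.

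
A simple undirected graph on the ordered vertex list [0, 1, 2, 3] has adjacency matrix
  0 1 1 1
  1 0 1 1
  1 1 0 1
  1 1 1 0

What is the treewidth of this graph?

3

A width-3 tree decomposition is:
Bags: B1 = {0, 1, 2, 3}
Tree: (single bag)
With just one bag of size 4, the width is 4 − 1 = 3, so tw(G) ≤ 3. Conversely, {0, 1, 2, 3} is a clique of size 4, and the vertices of any clique must share a bag in every tree decomposition; so some bag has ≥ 4 vertices and tw(G) ≥ 3. The upper and lower bounds meet at 3, so that is the treewidth.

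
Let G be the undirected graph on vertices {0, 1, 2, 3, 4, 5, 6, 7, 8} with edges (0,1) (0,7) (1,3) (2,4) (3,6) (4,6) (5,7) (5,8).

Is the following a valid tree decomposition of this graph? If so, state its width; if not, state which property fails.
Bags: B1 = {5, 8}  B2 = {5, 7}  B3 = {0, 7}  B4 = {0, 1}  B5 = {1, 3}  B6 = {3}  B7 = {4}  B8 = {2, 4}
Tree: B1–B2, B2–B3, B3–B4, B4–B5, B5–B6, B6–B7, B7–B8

A tree decomposition must satisfy three properties: every vertex lies in some bag; for every edge, both endpoints lie together in some bag; and for every vertex, the bags containing it form a connected subtree. Here vertex 6 appears in no bag, so the decomposition is invalid.

No — vertex 6 appears in no bag.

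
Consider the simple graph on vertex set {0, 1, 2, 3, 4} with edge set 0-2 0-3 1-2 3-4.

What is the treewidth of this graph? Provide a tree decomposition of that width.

Treewidth 1.
One optimal decomposition is:
Bags: B1 = {3, 4}  B2 = {0, 3}  B3 = {0, 2}  B4 = {1, 2}
Tree: B1–B2, B2–B3, B3–B4

The largest bag has 2 vertices, giving width 1; this decomposition certifies tw(G) ≤ 1. G has an edge, so its treewidth is at least 1. Combining the bounds, tw(G) = 1.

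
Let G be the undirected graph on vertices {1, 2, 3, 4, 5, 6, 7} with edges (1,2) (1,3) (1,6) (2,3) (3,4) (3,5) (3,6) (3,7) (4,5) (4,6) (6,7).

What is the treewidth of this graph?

2

A width-2 tree decomposition is:
Bags: B1 = {3, 6, 7}  B2 = {3, 4, 6}  B3 = {1, 3, 6}  B4 = {1, 2, 3}  B5 = {3, 4, 5}
Tree: B1–B2, B1–B3, B3–B4, B2–B5
Every bag has size at most 3, so the width is 3 − 1 = 2 and tw(G) ≤ 2. For the lower bound, the 3 vertices {1, 2, 3} are pairwise adjacent, and any tree decomposition puts a clique entirely inside one bag — forcing width ≥ 2. Therefore the treewidth is 2.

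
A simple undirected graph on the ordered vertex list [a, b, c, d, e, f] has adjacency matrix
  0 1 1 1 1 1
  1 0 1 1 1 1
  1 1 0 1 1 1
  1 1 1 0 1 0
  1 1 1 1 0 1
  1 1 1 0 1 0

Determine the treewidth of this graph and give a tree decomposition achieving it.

The largest bag has 5 vertices, giving width 4; this decomposition certifies tw(G) ≤ 4. Conversely, {a, b, c, d, e} is a clique of size 5, and the vertices of any clique must share a bag in every tree decomposition; so some bag has ≥ 5 vertices and tw(G) ≥ 4. Therefore the treewidth is 4.

Treewidth 4.
Bags: B1 = {a, b, c, e, f}  B2 = {a, b, c, d, e}
Tree: B1–B2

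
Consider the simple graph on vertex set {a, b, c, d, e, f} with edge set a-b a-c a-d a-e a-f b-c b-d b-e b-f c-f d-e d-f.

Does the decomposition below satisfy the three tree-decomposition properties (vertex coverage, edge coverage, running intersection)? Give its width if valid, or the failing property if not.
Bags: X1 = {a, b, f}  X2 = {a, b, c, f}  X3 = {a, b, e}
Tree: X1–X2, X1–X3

A tree decomposition must satisfy three properties: every vertex lies in some bag; for every edge, both endpoints lie together in some bag; and for every vertex, the bags containing it form a connected subtree. Here vertex d appears in no bag, so the decomposition is invalid.

No — vertex d appears in no bag.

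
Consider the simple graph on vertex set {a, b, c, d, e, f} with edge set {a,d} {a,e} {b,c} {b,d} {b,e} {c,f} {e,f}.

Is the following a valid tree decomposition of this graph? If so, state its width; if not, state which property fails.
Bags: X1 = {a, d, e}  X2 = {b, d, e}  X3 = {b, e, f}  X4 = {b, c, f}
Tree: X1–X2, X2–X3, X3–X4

Vertex coverage: the bags together contain {a, b, c, d, e, f}, the full vertex set. Edge coverage: each edge of G has both endpoints in at least one bag. Running intersection: for every vertex, the bags containing it form a connected subtree. All three properties hold, so this is a valid tree decomposition of width max|bag| − 1 = 2, and hence tw(G) ≤ 2.

Yes; width 2.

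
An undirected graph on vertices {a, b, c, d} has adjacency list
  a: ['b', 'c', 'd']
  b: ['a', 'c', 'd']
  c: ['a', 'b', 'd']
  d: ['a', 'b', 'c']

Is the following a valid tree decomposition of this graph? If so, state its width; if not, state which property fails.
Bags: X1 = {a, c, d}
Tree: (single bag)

No — vertex b appears in no bag.

A tree decomposition must satisfy three properties: every vertex lies in some bag; for every edge, both endpoints lie together in some bag; and for every vertex, the bags containing it form a connected subtree. Here vertex b appears in no bag, so the decomposition is invalid.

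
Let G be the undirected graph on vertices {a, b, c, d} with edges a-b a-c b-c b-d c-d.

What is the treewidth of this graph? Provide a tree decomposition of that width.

Each bag holds 3 vertices, so the decomposition has width 2, which upper-bounds the treewidth. On the other hand G contains the 3-clique {b, c, d}. A clique must lie in a single bag of any decomposition, so no decomposition can have width below 2. Therefore the treewidth is 2.

Treewidth 2.
One optimal decomposition is:
Bags: B1 = {a, b, c}  B2 = {b, c, d}
Tree: B1–B2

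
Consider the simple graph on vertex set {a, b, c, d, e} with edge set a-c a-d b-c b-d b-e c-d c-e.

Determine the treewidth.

2

A width-2 tree decomposition is:
Bags: B1 = {b, c, d}  B2 = {b, c, e}  B3 = {a, c, d}
Tree: B1–B2, B1–B3
The largest bag has 3 vertices, giving width 2; this decomposition certifies tw(G) ≤ 2. On the other hand G contains the 3-clique {a, c, d}. A clique must lie in a single bag of any decomposition, so no decomposition can have width below 2. The upper and lower bounds meet at 2, so that is the treewidth.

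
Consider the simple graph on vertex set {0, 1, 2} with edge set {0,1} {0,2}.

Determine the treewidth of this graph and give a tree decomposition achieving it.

Every bag has size at most 2, so the width is 2 − 1 = 1 and tw(G) ≤ 1. Since G has at least one edge (e.g. 0–2), it is not an edgeless graph, so tw(G) ≥ 1. The upper and lower bounds meet at 1, so that is the treewidth.

Treewidth 1.
One optimal decomposition is:
Bags: B1 = {0, 2}  B2 = {0, 1}
Tree: B1–B2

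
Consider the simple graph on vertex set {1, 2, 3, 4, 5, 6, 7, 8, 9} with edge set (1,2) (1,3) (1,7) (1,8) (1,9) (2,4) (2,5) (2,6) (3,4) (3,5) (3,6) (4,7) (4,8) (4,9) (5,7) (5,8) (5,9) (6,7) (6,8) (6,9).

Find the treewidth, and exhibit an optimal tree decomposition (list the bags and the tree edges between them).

Treewidth 4.
Bags: B1 = {1, 2, 4, 5, 6}  B2 = {1, 4, 5, 6, 7}  B3 = {1, 3, 4, 5, 6}  B4 = {1, 4, 5, 6, 9}  B5 = {1, 4, 5, 6, 8}
Tree: B1–B2, B2–B3, B3–B4, B4–B5

Each bag holds 5 vertices, so the decomposition has width 4, which upper-bounds the treewidth. For the lower bound: the 5 vertex sets {1,2}, {5,7}, {3,6}, {4}, {9} are disjoint, each induces a connected subgraph, and every pair is joined by at least one edge of G. Contracting each set to a single vertex therefore yields K_{5} as a minor, and since treewidth is minor-monotone, tw(G) ≥ tw(K_{5}) = 4. The upper and lower bounds meet at 4, so that is the treewidth.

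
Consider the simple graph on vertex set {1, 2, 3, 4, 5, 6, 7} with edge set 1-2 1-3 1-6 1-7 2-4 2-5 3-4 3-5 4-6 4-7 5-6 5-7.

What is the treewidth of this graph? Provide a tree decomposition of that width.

Each bag holds 4 vertices, so the decomposition has width 3, which upper-bounds the treewidth. For the lower bound: the 4 vertex sets {3,4}, {5,7}, {1}, {6} are disjoint, each induces a connected subgraph, and every pair is joined by at least one edge of G. Contracting each set to a single vertex therefore yields K_{4} as a minor, and since treewidth is minor-monotone, tw(G) ≥ tw(K_{4}) = 3. The upper and lower bounds meet at 3, so that is the treewidth.

Treewidth 3.
One optimal decomposition is:
Bags: B1 = {1, 3, 4, 5}  B2 = {1, 4, 5, 7}  B3 = {1, 4, 5, 6}  B4 = {1, 2, 4, 5}
Tree: B1–B2, B2–B3, B3–B4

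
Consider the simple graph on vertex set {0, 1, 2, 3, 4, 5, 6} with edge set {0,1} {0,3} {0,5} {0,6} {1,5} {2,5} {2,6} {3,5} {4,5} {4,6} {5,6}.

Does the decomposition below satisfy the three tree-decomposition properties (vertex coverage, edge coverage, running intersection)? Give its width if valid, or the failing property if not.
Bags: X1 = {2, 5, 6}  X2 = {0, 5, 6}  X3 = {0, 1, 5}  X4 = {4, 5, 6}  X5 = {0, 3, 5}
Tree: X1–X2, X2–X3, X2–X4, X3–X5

Yes; width 2.

Every vertex of G appears in some bag (union = {0, 1, 2, 3, 4, 5, 6}); every edge is covered by a bag; and for each vertex v the set of bags containing v is connected in the bag tree. The decomposition is therefore valid. The largest bag has 3 vertices, so the width is 2.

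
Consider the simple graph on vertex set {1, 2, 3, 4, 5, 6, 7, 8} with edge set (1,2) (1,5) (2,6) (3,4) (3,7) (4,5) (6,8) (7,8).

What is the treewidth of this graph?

A width-2 tree decomposition is:
Bags: B1 = {6, 7, 8}  B2 = {2, 6, 7}  B3 = {1, 2, 7}  B4 = {1, 5, 7}  B5 = {4, 5, 7}  B6 = {3, 4, 7}
Tree: B1–B2, B2–B3, B3–B4, B4–B5, B5–B6
Each bag holds 3 vertices, so the decomposition has width 2, which upper-bounds the treewidth. The edges 7–8–6–2–1–5–4–3–7 form a cycle, so G is not a tree and its treewidth is at least 2. Combining the bounds, tw(G) = 2.

2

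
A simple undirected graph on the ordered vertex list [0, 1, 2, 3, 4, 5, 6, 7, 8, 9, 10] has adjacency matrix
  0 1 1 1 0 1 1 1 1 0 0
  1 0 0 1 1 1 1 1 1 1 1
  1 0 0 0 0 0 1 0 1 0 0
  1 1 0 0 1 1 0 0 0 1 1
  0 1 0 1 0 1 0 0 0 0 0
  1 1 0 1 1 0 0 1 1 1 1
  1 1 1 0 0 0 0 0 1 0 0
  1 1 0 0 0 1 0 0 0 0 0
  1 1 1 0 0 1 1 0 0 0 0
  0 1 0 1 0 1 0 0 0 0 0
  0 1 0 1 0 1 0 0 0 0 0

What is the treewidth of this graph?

3

A width-3 tree decomposition is:
Bags: B1 = {0, 1, 5, 8}  B2 = {0, 1, 3, 5}  B3 = {0, 1, 6, 8}  B4 = {0, 2, 6, 8}  B5 = {1, 3, 4, 5}  B6 = {1, 3, 5, 9}  B7 = {1, 3, 5, 10}  B8 = {0, 1, 5, 7}
Tree: B1–B2, B1–B3, B3–B4, B2–B5, B2–B6, B2–B7, B2–B8
Every bag has size at most 4, so the width is 4 − 1 = 3 and tw(G) ≤ 3. On the other hand G contains the 4-clique {0, 1, 5, 8}. A clique must lie in a single bag of any decomposition, so no decomposition can have width below 3. Therefore the treewidth is 3.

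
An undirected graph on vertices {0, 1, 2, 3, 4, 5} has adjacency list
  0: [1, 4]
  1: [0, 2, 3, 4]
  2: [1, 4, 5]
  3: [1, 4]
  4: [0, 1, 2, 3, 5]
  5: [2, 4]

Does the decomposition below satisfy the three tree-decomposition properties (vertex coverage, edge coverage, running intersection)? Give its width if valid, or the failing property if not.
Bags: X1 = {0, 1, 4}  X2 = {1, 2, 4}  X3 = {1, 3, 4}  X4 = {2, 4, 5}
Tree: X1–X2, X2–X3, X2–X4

Vertex coverage: the bags together contain {0, 1, 2, 3, 4, 5}, the full vertex set. Edge coverage: each edge of G has both endpoints in at least one bag. Running intersection: for every vertex, the bags containing it form a connected subtree. All three properties hold, so this is a valid tree decomposition of width max|bag| − 1 = 2, and hence tw(G) ≤ 2.

Yes; width 2.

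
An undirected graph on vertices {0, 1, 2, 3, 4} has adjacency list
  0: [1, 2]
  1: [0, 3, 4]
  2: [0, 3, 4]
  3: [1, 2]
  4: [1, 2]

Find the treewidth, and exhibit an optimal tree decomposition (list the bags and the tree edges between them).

The largest bag has 3 vertices, giving width 2; this decomposition certifies tw(G) ≤ 2. For the lower bound, G contains the cycle 2–0–1–3–2, so G is not a forest; only forests have treewidth ≤ 1, hence tw(G) ≥ 2. Hence tw(G) = 2 exactly.

Treewidth 2.
One such decomposition:
Bags: B1 = {0, 1, 2}  B2 = {1, 2, 3}  B3 = {1, 2, 4}
Tree: B1–B2, B2–B3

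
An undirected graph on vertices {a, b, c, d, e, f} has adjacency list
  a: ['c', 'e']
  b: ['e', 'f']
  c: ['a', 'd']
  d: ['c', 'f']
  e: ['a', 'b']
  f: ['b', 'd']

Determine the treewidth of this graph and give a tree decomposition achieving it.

Each bag holds 3 vertices, so the decomposition has width 2, which upper-bounds the treewidth. Since b–e–a–c–d–f–b is a cycle in G, G is not acyclic. Forests are exactly the graphs of treewidth ≤ 1, so tw(G) ≥ 2. Therefore the treewidth is 2.

Treewidth 2.
One such decomposition:
Bags: B1 = {a, b, e}  B2 = {a, b, c}  B3 = {b, c, d}  B4 = {b, d, f}
Tree: B1–B2, B2–B3, B3–B4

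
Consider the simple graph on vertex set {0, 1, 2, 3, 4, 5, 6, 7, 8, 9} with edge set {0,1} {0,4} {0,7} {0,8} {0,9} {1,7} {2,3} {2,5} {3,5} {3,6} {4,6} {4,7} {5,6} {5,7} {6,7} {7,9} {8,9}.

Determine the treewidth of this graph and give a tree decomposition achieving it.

Treewidth 2.
Bags: B1 = {4, 6, 7}  B2 = {0, 4, 7}  B3 = {5, 6, 7}  B4 = {3, 5, 6}  B5 = {0, 7, 9}  B6 = {0, 8, 9}  B7 = {0, 1, 7}  B8 = {2, 3, 5}
Tree: B1–B2, B1–B3, B3–B4, B2–B5, B5–B6, B2–B7, B4–B8

Every bag has size at most 3, so the width is 3 − 1 = 2 and tw(G) ≤ 2. Conversely, {0, 8, 9} is a clique of size 3, and the vertices of any clique must share a bag in every tree decomposition; so some bag has ≥ 3 vertices and tw(G) ≥ 2. Hence tw(G) = 2 exactly.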